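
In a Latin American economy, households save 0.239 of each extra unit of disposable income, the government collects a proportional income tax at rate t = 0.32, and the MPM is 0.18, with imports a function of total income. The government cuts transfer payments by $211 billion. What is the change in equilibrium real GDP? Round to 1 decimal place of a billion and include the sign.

−$242.4 billion

MPC = 1 − MPS = 1 − 0.239 = 0.761.
The transfer change shifts disposable income by −$211 billion, so first-round consumption changes by c·ΔTR = 0.761 × (−$211 billion) = −$160.571 billion.
Expenditure multiplier = 1/(1 − c(1−t) + m) = 1/(1 − 0.761×0.68 + 0.18) = 1/0.66252 ≈ 1.509.
The transfer multiplier is c × k ≈ 1.149, so ΔY = k × (c·ΔTR) = (−$160.571 billion) / 0.66252 ≈ −$242.4 billion.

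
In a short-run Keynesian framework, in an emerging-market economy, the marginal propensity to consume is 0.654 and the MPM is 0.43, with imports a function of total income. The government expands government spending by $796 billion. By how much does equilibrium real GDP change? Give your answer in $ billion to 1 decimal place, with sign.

+$1,025.8 billion

Expenditure multiplier = 1/(1 − c + m) = 1/(1 − 0.654 + 0.43) = 1/0.776 ≈ 1.289.
ΔY = k × ΔG = (+$796 billion) / 0.776 ≈ +$1,025.8 billion.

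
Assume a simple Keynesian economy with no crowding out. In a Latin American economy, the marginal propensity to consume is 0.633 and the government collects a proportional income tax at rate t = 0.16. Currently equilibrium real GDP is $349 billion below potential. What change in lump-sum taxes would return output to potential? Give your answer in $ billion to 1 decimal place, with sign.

−$258.2 billion

Spending multiplier = 1/(1 − c(1−t)) = 1/(1 − 0.633×0.84) = 1/0.46828 ≈ 2.135.
Tax multiplier = −c·k = −0.633/0.46828 ≈ −1.352. Need ΔY = +$349 billion, so ΔT = ΔY/(−c·k) = −(+$349 billion) × 0.46828 / 0.633 ≈ −$258.2 billion.
The government should cut lump-sum taxes by $258.2 billion.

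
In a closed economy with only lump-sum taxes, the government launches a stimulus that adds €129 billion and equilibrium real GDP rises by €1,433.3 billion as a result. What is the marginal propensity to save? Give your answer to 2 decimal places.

0.09

Implied spending multiplier k = ΔY/ΔG = 1,433.3/129 ≈ 11.1109.
Since k = 1/(1 − MPC), MPC = 1 − 1/k = 1 − ΔG/ΔY = 1 − 129/1,433.3 ≈ 0.91.
MPS = 1 − MPC = 0.09.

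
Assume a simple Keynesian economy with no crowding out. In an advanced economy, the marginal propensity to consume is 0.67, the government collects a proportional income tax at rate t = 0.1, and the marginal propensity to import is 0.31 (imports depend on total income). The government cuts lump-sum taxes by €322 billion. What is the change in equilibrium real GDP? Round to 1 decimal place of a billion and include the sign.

+€305.1 billion

A lump-sum tax change of −€322 billion shifts disposable income by +€322 billion; first-round consumption changes by −c × ΔT = −0.67 × (−€322 billion) = +€215.74 billion.
Expenditure multiplier = 1/(1 − c(1−t) + m) = 1/(1 − 0.67×0.9 + 0.31) = 1/0.707 ≈ 1.414.
The tax multiplier is −c × k ≈ −0.948, so ΔY = k × (−c·ΔT) = (+€215.74 billion) / 0.707 ≈ +€305.1 billion.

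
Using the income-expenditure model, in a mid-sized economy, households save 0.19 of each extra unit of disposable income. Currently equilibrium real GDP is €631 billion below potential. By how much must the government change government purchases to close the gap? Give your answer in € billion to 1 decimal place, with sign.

MPC = 1 − MPS = 1 − 0.19 = 0.81.
Spending multiplier = 1/(1 − MPC) = 1/(1 − 0.81) = 1/0.19 ≈ 5.263.
Need ΔY = +€631 billion, so ΔG = ΔY/k = (+€631 billion) × 0.19 ≈ +€119.9 billion.
The government should increase government purchases by €119.9 billion.

+€119.9 billion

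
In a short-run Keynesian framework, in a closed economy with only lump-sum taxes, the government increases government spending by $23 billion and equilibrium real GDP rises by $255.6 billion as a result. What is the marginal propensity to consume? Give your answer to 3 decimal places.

Implied spending multiplier k = ΔY/ΔG = 255.6/23 ≈ 11.113.
Since k = 1/(1 − MPC), MPC = 1 − 1/k = 1 − ΔG/ΔY = 1 − 23/255.6 ≈ 0.910.

0.910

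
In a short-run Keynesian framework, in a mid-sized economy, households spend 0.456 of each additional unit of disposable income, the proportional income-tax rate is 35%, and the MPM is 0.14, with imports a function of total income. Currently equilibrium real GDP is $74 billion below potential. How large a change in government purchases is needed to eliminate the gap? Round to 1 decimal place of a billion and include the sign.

+$62.4 billion

Spending multiplier = 1/(1 − c(1−t) + m) = 1/(1 − 0.456×0.65 + 0.14) = 1/0.8436 ≈ 1.185.
Need ΔY = +$74 billion, so ΔG = ΔY/k = (+$74 billion) × 0.8436 ≈ +$62.4 billion.
The government should increase government purchases by $62.4 billion.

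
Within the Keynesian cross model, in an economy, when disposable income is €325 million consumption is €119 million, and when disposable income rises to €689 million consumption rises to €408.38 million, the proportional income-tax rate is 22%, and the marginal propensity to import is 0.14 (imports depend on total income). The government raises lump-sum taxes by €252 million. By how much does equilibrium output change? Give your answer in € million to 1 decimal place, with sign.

−€385.3 million

MPC = ΔC/ΔYd = (408.38 − 119)/(689 − 325) = 289.38/364 = 0.795.
A lump-sum tax change of +€252 million shifts disposable income by −€252 million; first-round consumption changes by −c × ΔT = −0.795 × (+€252 million) = −€200.34 million.
Expenditure multiplier = 1/(1 − c(1−t) + m) = 1/(1 − 0.795×0.78 + 0.14) = 1/0.5199 ≈ 1.923.
The tax multiplier is −c × k ≈ −1.529, so ΔY = k × (−c·ΔT) = (−€200.34 million) / 0.5199 ≈ −€385.3 million.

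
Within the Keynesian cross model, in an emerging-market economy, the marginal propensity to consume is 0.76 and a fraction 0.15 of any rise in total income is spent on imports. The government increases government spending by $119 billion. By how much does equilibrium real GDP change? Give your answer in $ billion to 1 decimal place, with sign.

Expenditure multiplier = 1/(1 − c + m) = 1/(1 − 0.76 + 0.15) = 1/0.39 ≈ 2.564.
ΔY = k × ΔG = (+$119 billion) / 0.39 ≈ +$305.1 billion.

+$305.1 billion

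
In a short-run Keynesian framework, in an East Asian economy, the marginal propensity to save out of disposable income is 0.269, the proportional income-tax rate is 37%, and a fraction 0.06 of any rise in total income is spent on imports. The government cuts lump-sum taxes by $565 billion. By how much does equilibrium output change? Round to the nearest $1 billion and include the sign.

MPC = 1 − MPS = 1 − 0.269 = 0.731.
A lump-sum tax change of −$565 billion shifts disposable income by +$565 billion; first-round consumption changes by −c × ΔT = −0.731 × (−$565 billion) = +$413.015 billion.
Expenditure multiplier = 1/(1 − c(1−t) + m) = 1/(1 − 0.731×0.63 + 0.06) = 1/0.59947 ≈ 1.668.
The tax multiplier is −c × k ≈ −1.219, so ΔY = k × (−c·ΔT) = (+$413.015 billion) / 0.59947 ≈ +$689 billion.

+$689 billion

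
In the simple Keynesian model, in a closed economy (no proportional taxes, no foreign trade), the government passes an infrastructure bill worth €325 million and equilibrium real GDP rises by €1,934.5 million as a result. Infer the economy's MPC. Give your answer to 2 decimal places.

0.83

Implied spending multiplier k = ΔY/ΔG = 1,934.5/325 ≈ 5.9523.
Since k = 1/(1 − MPC), MPC = 1 − 1/k = 1 − ΔG/ΔY = 1 − 325/1,934.5 ≈ 0.83.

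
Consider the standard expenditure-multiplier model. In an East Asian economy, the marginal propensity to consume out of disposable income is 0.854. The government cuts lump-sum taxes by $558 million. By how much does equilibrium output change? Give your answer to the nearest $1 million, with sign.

+$3,264 million

A lump-sum tax change of −$558 million shifts disposable income by +$558 million; first-round consumption changes by −c × ΔT = −0.854 × (−$558 million) = +$476.532 million.
Expenditure multiplier = 1/(1 − MPC) = 1/(1 − 0.854) = 1/0.146 ≈ 6.849.
The tax multiplier is −c × k ≈ −5.849, so ΔY = k × (−c·ΔT) = (+$476.532 million) / 0.146 ≈ +$3,264 million.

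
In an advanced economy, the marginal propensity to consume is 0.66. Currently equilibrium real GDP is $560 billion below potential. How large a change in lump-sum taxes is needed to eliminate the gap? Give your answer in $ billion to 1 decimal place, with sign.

−$288.5 billion

Spending multiplier = 1/(1 − MPC) = 1/(1 − 0.66) = 1/0.34 ≈ 2.941.
Tax multiplier = −c·k = −0.66/0.34 ≈ −1.941. Need ΔY = +$560 billion, so ΔT = ΔY/(−c·k) = −(+$560 billion) × 0.34 / 0.66 ≈ −$288.5 billion.
The government should cut lump-sum taxes by $288.5 billion.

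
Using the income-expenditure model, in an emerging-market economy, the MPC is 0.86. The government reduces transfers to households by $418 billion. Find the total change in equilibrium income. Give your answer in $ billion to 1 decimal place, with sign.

The transfer change shifts disposable income by −$418 billion, so first-round consumption changes by c·ΔTR = 0.86 × (−$418 billion) = −$359.48 billion.
Expenditure multiplier = 1/(1 − MPC) = 1/(1 − 0.86) = 1/0.14 ≈ 7.143.
The transfer multiplier is c × k ≈ 6.143, so ΔY = k × (c·ΔTR) = (−$359.48 billion) / 0.14 ≈ −$2,567.7 billion.

−$2,567.7 billion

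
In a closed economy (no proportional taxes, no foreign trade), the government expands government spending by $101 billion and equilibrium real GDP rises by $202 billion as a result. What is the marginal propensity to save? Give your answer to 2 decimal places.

Implied spending multiplier k = ΔY/ΔG = 202/101 = 2.
Since k = 1/(1 − MPC), MPC = 1 − 1/k = 1 − ΔG/ΔY = 1 − 101/202 = 0.50.
MPS = 1 − MPC = 0.50.

0.50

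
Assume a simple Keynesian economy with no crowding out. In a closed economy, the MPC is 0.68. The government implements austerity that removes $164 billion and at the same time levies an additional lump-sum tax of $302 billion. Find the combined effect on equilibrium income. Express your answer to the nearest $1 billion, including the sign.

−$1,154 billion

Expenditure multiplier = 1/(1 − MPC) = 1/(1 − 0.68) = 1/0.32 = 3.125.
ΔG contributes k·ΔG = (−$164 billion) / 0.32 = −$512.5 billion.
ΔT of +$302 billion changes first-round spending by −c·ΔT = −$205.36 billion, contributing k·(−c·ΔT) = (−$205.36 billion) / 0.32 ≈ −$641.8 billion.
Net ΔY = k(ΔG − c·ΔT) = (−$369.36 billion) / 0.32 ≈ −$1,154 billion.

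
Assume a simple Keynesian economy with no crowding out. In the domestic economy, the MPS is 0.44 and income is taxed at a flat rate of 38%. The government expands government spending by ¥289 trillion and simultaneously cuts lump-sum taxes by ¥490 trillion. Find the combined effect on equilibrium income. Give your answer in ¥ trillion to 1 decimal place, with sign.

+¥863.1 trillion

MPC = 1 − MPS = 1 − 0.44 = 0.56.
Expenditure multiplier = 1/(1 − c(1−t)) = 1/(1 − 0.56×0.62) = 1/0.6528 ≈ 1.532.
ΔG contributes k·ΔG = (+¥289 trillion) / 0.6528 ≈ +¥442.7 trillion.
ΔT of −¥490 trillion changes first-round spending by −c·ΔT = +¥274.4 trillion, contributing k·(−c·ΔT) = (+¥274.4 trillion) / 0.6528 ≈ +¥420.3 trillion.
Net ΔY = k(ΔG − c·ΔT) = (+¥563.4 trillion) / 0.6528 ≈ +¥863.1 trillion.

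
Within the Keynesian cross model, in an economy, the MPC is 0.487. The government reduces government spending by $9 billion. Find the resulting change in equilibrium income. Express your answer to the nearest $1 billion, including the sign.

Government-spending multiplier = 1/(1 − MPC) = 1/(1 − 0.487) = 1/0.513 ≈ 1.949.
ΔY = k × ΔG = (−$9 billion) / 0.513 ≈ −$18 billion.

−$18 billion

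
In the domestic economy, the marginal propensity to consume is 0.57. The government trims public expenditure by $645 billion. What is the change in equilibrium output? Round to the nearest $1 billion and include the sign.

−$1,500 billion

Government-spending multiplier = 1/(1 − MPC) = 1/(1 − 0.57) = 1/0.43 ≈ 2.326.
ΔY = k × ΔG = (−$645 billion) / 0.43 = −$1,500 billion.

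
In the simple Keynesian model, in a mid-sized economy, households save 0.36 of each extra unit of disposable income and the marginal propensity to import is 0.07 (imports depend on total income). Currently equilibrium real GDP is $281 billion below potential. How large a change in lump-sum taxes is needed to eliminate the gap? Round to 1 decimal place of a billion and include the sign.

−$188.8 billion

MPC = 1 − MPS = 1 − 0.36 = 0.64.
Spending multiplier = 1/(1 − c + m) = 1/(1 − 0.64 + 0.07) = 1/0.43 ≈ 2.326.
Tax multiplier = −c·k = −0.64/0.43 ≈ −1.488. Need ΔY = +$281 billion, so ΔT = ΔY/(−c·k) = −(+$281 billion) × 0.43 / 0.64 ≈ −$188.8 billion.
The government should cut lump-sum taxes by $188.8 billion.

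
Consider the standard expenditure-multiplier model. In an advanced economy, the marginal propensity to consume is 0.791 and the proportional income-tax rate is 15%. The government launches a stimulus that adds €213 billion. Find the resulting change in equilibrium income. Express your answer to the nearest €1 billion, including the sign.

+€650 billion

Government-spending multiplier = 1/(1 − c(1−t)) = 1/(1 − 0.791×0.85) = 1/0.32765 ≈ 3.052.
ΔY = k × ΔG = (+€213 billion) / 0.32765 ≈ +€650 billion.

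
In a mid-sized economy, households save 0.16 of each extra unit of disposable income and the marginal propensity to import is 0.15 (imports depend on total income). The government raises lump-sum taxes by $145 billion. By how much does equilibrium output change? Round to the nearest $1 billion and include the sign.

MPC = 1 − MPS = 1 − 0.16 = 0.84.
A lump-sum tax change of +$145 billion shifts disposable income by −$145 billion; first-round consumption changes by −c × ΔT = −0.84 × (+$145 billion) = −$121.8 billion.
Expenditure multiplier = 1/(1 − c + m) = 1/(1 − 0.84 + 0.15) = 1/0.31 ≈ 3.226.
The tax multiplier is −c × k ≈ −2.71, so ΔY = k × (−c·ΔT) = (−$121.8 billion) / 0.31 ≈ −$393 billion.

−$393 billion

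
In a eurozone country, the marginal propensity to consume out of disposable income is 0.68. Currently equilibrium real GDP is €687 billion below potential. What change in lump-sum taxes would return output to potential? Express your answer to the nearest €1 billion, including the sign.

−€323 billion

Spending multiplier = 1/(1 − MPC) = 1/(1 − 0.68) = 1/0.32 = 3.125.
Tax multiplier = −c·k = −0.68/0.32 = −2.125. Need ΔY = +€687 billion, so ΔT = ΔY/(−c·k) = −(+€687 billion) × 0.32 / 0.68 ≈ −€323 billion.
The government should cut lump-sum taxes by €323 billion.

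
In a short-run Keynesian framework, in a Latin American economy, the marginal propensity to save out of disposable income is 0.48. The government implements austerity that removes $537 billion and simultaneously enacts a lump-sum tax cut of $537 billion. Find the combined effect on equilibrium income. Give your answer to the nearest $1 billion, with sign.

MPC = 1 − MPS = 1 − 0.48 = 0.52.
Expenditure multiplier = 1/(1 − MPC) = 1/(1 − 0.52) = 1/0.48 ≈ 2.083.
ΔG contributes k·ΔG = (−$537 billion) / 0.48 ≈ −$1,118.8 billion.
ΔT of −$537 billion changes first-round spending by −c·ΔT = +$279.24 billion, contributing k·(−c·ΔT) = (+$279.24 billion) / 0.48 ≈ +$581.8 billion.
With ΔG = ΔT and no other leakages, the balanced-budget multiplier is 1, so ΔY = ΔG = −$537 billion.

−$537 billion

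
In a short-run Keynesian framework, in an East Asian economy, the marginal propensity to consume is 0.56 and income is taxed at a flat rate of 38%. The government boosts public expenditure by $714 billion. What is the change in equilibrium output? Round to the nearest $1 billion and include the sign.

Expenditure multiplier = 1/(1 − c(1−t)) = 1/(1 − 0.56×0.62) = 1/0.6528 ≈ 1.532.
ΔY = k × ΔG = (+$714 billion) / 0.6528 ≈ +$1,094 billion.

+$1,094 billion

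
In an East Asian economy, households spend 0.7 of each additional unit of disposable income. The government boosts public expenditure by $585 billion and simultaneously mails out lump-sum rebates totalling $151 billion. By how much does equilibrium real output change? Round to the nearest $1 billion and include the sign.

Expenditure multiplier = 1/(1 − MPC) = 1/(1 − 0.7) = 1/0.3 ≈ 3.333.
ΔG contributes k·ΔG = (+$585 billion) / 0.3 = +$1,950 billion.
ΔT of −$151 billion changes first-round spending by −c·ΔT = +$105.7 billion, contributing k·(−c·ΔT) = (+$105.7 billion) / 0.3 ≈ +$352.3 billion.
Net ΔY = k(ΔG − c·ΔT) = (+$690.7 billion) / 0.3 ≈ +$2,302 billion.

+$2,302 billion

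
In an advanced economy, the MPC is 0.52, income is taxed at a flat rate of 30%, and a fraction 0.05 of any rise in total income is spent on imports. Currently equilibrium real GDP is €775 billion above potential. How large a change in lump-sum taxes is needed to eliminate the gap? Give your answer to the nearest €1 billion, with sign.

Spending multiplier = 1/(1 − c(1−t) + m) = 1/(1 − 0.52×0.7 + 0.05) = 1/0.686 ≈ 1.458.
Tax multiplier = −c·k = −0.52/0.686 ≈ −0.758. Need ΔY = −€775 billion, so ΔT = ΔY/(−c·k) = −(−€775 billion) × 0.686 / 0.52 ≈ +€1,022 billion.
The government should raise lump-sum taxes by €1,022 billion.

+€1,022 billion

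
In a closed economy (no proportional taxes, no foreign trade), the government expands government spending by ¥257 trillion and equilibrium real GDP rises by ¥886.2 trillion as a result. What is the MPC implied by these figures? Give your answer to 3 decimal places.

0.710

Implied spending multiplier k = ΔY/ΔG = 886.2/257 ≈ 3.4482.
Since k = 1/(1 − MPC), MPC = 1 − 1/k = 1 − ΔG/ΔY = 1 − 257/886.2 ≈ 0.710.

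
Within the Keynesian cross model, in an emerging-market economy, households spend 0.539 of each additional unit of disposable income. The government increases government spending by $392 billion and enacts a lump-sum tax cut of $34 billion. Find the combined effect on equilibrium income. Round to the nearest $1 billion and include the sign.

Expenditure multiplier = 1/(1 − MPC) = 1/(1 − 0.539) = 1/0.461 ≈ 2.169.
ΔG contributes k·ΔG = (+$392 billion) / 0.461 ≈ +$850.3 billion.
ΔT of −$34 billion changes first-round spending by −c·ΔT = +$18.326 billion, contributing k·(−c·ΔT) = (+$18.326 billion) / 0.461 ≈ +$39.8 billion.
Net ΔY = k(ΔG − c·ΔT) = (+$410.326 billion) / 0.461 ≈ +$890 billion.

+$890 billion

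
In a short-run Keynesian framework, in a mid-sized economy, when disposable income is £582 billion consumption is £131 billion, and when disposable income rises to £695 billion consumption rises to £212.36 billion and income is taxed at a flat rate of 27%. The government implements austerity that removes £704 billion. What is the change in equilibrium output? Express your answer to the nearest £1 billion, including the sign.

−£1,484 billion

MPC = ΔC/ΔYd = (212.36 − 131)/(695 − 582) = 81.36/113 = 0.72.
Spending multiplier = 1/(1 − c(1−t)) = 1/(1 − 0.72×0.73) = 1/0.4744 ≈ 2.108.
ΔY = k × ΔG = (−£704 billion) / 0.4744 ≈ −£1,484 billion.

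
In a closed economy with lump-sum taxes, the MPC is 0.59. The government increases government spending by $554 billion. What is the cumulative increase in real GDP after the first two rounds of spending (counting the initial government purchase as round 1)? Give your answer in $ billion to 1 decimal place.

$880.9 billion

Round 1 adds ΔG = $554 billion; each later round is MPC = 0.59 times the previous.
After 2 rounds: 554 + 326.86 = ΔG·(1 − c^2)/(1 − c) = 554 × (1 − 0.3481)/0.41 ≈ $880.9 billion.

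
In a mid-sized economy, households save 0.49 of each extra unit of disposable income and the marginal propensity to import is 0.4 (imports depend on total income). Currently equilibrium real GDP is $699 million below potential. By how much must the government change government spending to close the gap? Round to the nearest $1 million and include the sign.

+$622 million

MPC = 1 − MPS = 1 − 0.49 = 0.51.
Spending multiplier = 1/(1 − c + m) = 1/(1 − 0.51 + 0.4) = 1/0.89 ≈ 1.124.
Need ΔY = +$699 million, so ΔG = ΔY/k = (+$699 million) × 0.89 ≈ +$622 million.
The government should increase government spending by $622 million.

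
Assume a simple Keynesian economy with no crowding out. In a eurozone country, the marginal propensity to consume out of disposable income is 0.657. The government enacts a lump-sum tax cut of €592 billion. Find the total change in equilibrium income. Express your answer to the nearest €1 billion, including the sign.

A lump-sum tax change of −€592 billion shifts disposable income by +€592 billion; first-round consumption changes by −c × ΔT = −0.657 × (−€592 billion) = +€388.944 billion.
Expenditure multiplier = 1/(1 − MPC) = 1/(1 − 0.657) = 1/0.343 ≈ 2.915.
The tax multiplier is −c × k ≈ −1.915, so ΔY = k × (−c·ΔT) = (+€388.944 billion) / 0.343 ≈ +€1,134 billion.

+€1,134 billion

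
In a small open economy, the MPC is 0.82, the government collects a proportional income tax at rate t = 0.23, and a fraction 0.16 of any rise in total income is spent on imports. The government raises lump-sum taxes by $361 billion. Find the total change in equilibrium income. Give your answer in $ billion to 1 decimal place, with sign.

A lump-sum tax change of +$361 billion shifts disposable income by −$361 billion; first-round consumption changes by −c × ΔT = −0.82 × (+$361 billion) = −$296.02 billion.
Expenditure multiplier = 1/(1 − c(1−t) + m) = 1/(1 − 0.82×0.77 + 0.16) = 1/0.5286 ≈ 1.892.
The tax multiplier is −c × k ≈ −1.551, so ΔY = k × (−c·ΔT) = (−$296.02 billion) / 0.5286 ≈ −$560 billion.

−$560.0 billion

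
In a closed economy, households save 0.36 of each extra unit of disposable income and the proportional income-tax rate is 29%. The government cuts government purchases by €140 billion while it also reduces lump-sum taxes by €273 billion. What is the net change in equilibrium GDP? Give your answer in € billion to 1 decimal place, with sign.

+€63.6 billion

MPC = 1 − MPS = 1 − 0.36 = 0.64.
Expenditure multiplier = 1/(1 − c(1−t)) = 1/(1 − 0.64×0.71) = 1/0.5456 ≈ 1.833.
ΔG contributes k·ΔG = (−€140 billion) / 0.5456 ≈ −€256.6 billion.
ΔT of −€273 billion changes first-round spending by −c·ΔT = +€174.72 billion, contributing k·(−c·ΔT) = (+€174.72 billion) / 0.5456 ≈ +€320.2 billion.
Net ΔY = k(ΔG − c·ΔT) = (+€34.72 billion) / 0.5456 ≈ +€63.6 billion.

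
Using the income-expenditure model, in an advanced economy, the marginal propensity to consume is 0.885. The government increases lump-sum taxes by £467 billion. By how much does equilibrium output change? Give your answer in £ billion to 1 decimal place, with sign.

−£3,593.9 billion

A lump-sum tax change of +£467 billion shifts disposable income by −£467 billion; first-round consumption changes by −c × ΔT = −0.885 × (+£467 billion) = −£413.295 billion.
Expenditure multiplier = 1/(1 − MPC) = 1/(1 − 0.885) = 1/0.115 ≈ 8.696.
The tax multiplier is −c × k ≈ −7.696, so ΔY = k × (−c·ΔT) = (−£413.295 billion) / 0.115 ≈ −£3,593.9 billion.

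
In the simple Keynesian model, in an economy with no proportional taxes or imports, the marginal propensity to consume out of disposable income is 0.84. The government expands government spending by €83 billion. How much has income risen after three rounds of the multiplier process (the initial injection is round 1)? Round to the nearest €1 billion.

Round 1 adds ΔG = €83 billion; each later round is MPC = 0.84 times the previous.
After 3 rounds: 83 + 69.72 + 58.5648 = ΔG·(1 − c^3)/(1 − c) = 83 × (1 − 0.592704)/0.16 ≈ €211 billion.

€211 billion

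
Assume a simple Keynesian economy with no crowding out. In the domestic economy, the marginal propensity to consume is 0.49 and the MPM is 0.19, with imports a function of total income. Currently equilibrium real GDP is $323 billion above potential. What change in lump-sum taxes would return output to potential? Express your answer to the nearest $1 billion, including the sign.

+$461 billion

Spending multiplier = 1/(1 − c + m) = 1/(1 − 0.49 + 0.19) = 1/0.7 ≈ 1.429.
Tax multiplier = −c·k = −0.49/0.7 = −0.7. Need ΔY = −$323 billion, so ΔT = ΔY/(−c·k) = −(−$323 billion) × 0.7 / 0.49 ≈ +$461 billion.
The government should raise lump-sum taxes by $461 billion.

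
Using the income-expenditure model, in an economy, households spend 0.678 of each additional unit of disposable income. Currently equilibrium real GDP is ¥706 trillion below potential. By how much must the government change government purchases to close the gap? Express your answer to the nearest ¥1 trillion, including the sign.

Spending multiplier = 1/(1 − MPC) = 1/(1 − 0.678) = 1/0.322 ≈ 3.106.
Need ΔY = +¥706 trillion, so ΔG = ΔY/k = (+¥706 trillion) × 0.322 ≈ +¥227 trillion.
The government should increase government purchases by ¥227 trillion.

+¥227 trillion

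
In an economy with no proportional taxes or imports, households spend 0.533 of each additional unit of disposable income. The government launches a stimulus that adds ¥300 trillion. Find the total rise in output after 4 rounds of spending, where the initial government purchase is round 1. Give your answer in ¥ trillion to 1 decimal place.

Round 1 adds ΔG = ¥300 trillion; each later round is MPC = 0.533 times the previous.
After 4 rounds: 300 + 159.9 + 85.2267 + 45.4258311 = ΔG·(1 − c^4)/(1 − c) = 300 × (1 − 0.080706559921)/0.467 ≈ ¥590.6 trillion.

¥590.6 trillion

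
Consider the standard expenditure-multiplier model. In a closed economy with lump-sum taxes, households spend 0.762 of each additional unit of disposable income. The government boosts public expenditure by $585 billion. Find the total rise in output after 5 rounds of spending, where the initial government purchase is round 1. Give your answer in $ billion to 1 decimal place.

$1,826.5 billion

Round 1 adds ΔG = $585 billion; each later round is MPC = 0.762 times the previous.
After 5 rounds: 585 + 445.77 + 339.67674 + 258.83367588 + 197.23126102056 = ΔG·(1 − c^5)/(1 − c) = 585 × (1 − 0.256906360508832)/0.238 ≈ $1,826.5 billion.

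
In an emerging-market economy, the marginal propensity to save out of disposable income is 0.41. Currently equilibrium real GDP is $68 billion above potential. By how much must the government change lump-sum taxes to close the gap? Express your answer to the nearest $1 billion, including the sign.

+$47 billion

MPC = 1 − MPS = 1 − 0.41 = 0.59.
Spending multiplier = 1/(1 − MPC) = 1/(1 − 0.59) = 1/0.41 ≈ 2.439.
Tax multiplier = −c·k = −0.59/0.41 ≈ −1.439. Need ΔY = −$68 billion, so ΔT = ΔY/(−c·k) = −(−$68 billion) × 0.41 / 0.59 ≈ +$47 billion.
The government should raise lump-sum taxes by $47 billion.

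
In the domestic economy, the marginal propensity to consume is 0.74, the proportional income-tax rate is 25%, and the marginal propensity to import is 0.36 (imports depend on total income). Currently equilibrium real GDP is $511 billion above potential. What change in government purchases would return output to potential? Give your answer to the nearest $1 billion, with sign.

Spending multiplier = 1/(1 − c(1−t) + m) = 1/(1 − 0.74×0.75 + 0.36) = 1/0.805 ≈ 1.242.
Need ΔY = −$511 billion, so ΔG = ΔY/k = (−$511 billion) × 0.805 ≈ −$411 billion.
The government should cut government purchases by $411 billion.

−$411 billion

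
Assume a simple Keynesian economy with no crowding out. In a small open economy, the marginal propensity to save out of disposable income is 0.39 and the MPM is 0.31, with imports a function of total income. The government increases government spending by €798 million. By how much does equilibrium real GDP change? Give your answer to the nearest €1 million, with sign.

+€1,140 million

MPC = 1 − MPS = 1 − 0.39 = 0.61.
Expenditure multiplier = 1/(1 − c + m) = 1/(1 − 0.61 + 0.31) = 1/0.7 ≈ 1.429.
ΔY = k × ΔG = (+€798 million) / 0.7 = +€1,140 million.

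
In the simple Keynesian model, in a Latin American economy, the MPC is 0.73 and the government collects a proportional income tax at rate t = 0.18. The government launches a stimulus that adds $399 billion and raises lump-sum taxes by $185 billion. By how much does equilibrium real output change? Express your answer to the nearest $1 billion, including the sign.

Expenditure multiplier = 1/(1 − c(1−t)) = 1/(1 − 0.73×0.82) = 1/0.4014 ≈ 2.491.
ΔG contributes k·ΔG = (+$399 billion) / 0.4014 ≈ +$994 billion.
ΔT of +$185 billion changes first-round spending by −c·ΔT = −$135.05 billion, contributing k·(−c·ΔT) = (−$135.05 billion) / 0.4014 ≈ −$336.4 billion.
Net ΔY = k(ΔG − c·ΔT) = (+$263.95 billion) / 0.4014 ≈ +$658 billion.

+$658 billion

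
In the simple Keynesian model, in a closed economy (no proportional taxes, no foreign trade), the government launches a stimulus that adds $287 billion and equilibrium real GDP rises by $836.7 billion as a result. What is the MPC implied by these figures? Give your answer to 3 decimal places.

0.657

Implied spending multiplier k = ΔY/ΔG = 836.7/287 ≈ 2.9153.
Since k = 1/(1 − MPC), MPC = 1 − 1/k = 1 − ΔG/ΔY = 1 − 287/836.7 ≈ 0.657.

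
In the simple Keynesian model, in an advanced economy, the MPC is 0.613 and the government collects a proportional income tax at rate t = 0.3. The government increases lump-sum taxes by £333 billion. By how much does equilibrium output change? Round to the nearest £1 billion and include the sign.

A lump-sum tax change of +£333 billion shifts disposable income by −£333 billion; first-round consumption changes by −c × ΔT = −0.613 × (+£333 billion) = −£204.129 billion.
Expenditure multiplier = 1/(1 − c(1−t)) = 1/(1 − 0.613×0.7) = 1/0.5709 ≈ 1.752.
The tax multiplier is −c × k ≈ −1.074, so ΔY = k × (−c·ΔT) = (−£204.129 billion) / 0.5709 ≈ −£358 billion.

−£358 billion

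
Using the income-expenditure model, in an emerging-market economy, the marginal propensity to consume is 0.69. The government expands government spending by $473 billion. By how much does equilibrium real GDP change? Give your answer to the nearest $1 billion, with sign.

+$1,526 billion

Government-spending multiplier = 1/(1 − MPC) = 1/(1 − 0.69) = 1/0.31 ≈ 3.226.
ΔY = k × ΔG = (+$473 billion) / 0.31 ≈ +$1,526 billion.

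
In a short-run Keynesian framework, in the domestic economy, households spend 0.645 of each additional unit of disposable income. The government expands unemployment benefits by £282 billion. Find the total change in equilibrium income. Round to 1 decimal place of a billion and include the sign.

+£512.4 billion

The transfer change shifts disposable income by +£282 billion, so first-round consumption changes by c·ΔTR = 0.645 × (+£282 billion) = +£181.89 billion.
Expenditure multiplier = 1/(1 − MPC) = 1/(1 − 0.645) = 1/0.355 ≈ 2.817.
The transfer multiplier is c × k ≈ 1.817, so ΔY = k × (c·ΔTR) = (+£181.89 billion) / 0.355 ≈ +£512.4 billion.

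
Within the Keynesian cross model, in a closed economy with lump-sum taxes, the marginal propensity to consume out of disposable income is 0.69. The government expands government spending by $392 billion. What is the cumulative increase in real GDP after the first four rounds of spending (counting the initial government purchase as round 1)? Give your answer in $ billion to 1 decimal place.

Round 1 adds ΔG = $392 billion; each later round is MPC = 0.69 times the previous.
After 4 rounds: 392 + 270.48 + 186.6312 + 128.775528 = ΔG·(1 − c^4)/(1 − c) = 392 × (1 − 0.22667121)/0.31 ≈ $977.9 billion.

$977.9 billion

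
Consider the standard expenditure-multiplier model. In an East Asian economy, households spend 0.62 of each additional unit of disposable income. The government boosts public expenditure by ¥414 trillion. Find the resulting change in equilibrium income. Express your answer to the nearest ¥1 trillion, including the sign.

+¥1,089 trillion

Spending multiplier = 1/(1 − MPC) = 1/(1 − 0.62) = 1/0.38 ≈ 2.632.
ΔY = k × ΔG = (+¥414 trillion) / 0.38 ≈ +¥1,089 trillion.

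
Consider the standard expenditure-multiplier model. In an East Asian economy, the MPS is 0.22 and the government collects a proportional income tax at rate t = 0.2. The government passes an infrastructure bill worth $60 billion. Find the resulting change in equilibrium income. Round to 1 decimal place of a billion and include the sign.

+$159.6 billion

MPC = 1 − MPS = 1 − 0.22 = 0.78.
Government-spending multiplier = 1/(1 − c(1−t)) = 1/(1 − 0.78×0.8) = 1/0.376 ≈ 2.66.
ΔY = k × ΔG = (+$60 billion) / 0.376 ≈ +$159.6 billion.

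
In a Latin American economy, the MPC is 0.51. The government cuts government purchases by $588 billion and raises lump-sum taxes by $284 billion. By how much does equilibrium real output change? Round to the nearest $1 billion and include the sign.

Expenditure multiplier = 1/(1 − MPC) = 1/(1 − 0.51) = 1/0.49 ≈ 2.041.
ΔG contributes k·ΔG = (−$588 billion) / 0.49 = −$1,200 billion.
ΔT of +$284 billion changes first-round spending by −c·ΔT = −$144.84 billion, contributing k·(−c·ΔT) = (−$144.84 billion) / 0.49 ≈ −$295.6 billion.
Net ΔY = k(ΔG − c·ΔT) = (−$732.84 billion) / 0.49 ≈ −$1,496 billion.

−$1,496 billion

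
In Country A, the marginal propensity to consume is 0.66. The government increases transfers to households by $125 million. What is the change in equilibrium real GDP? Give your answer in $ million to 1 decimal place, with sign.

+$242.6 million

The transfer change shifts disposable income by +$125 million, so first-round consumption changes by c·ΔTR = 0.66 × (+$125 million) = +$82.5 million.
Expenditure multiplier = 1/(1 − MPC) = 1/(1 − 0.66) = 1/0.34 ≈ 2.941.
The transfer multiplier is c × k ≈ 1.941, so ΔY = k × (c·ΔTR) = (+$82.5 million) / 0.34 ≈ +$242.6 million.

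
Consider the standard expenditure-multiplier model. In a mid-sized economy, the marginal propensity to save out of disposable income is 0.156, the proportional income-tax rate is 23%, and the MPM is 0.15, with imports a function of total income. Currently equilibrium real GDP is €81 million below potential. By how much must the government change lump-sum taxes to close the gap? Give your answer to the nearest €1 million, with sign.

MPC = 1 − MPS = 1 − 0.156 = 0.844.
Spending multiplier = 1/(1 − c(1−t) + m) = 1/(1 − 0.844×0.77 + 0.15) = 1/0.50012 ≈ 2.
Tax multiplier = −c·k = −0.844/0.50012 ≈ −1.688. Need ΔY = +€81 million, so ΔT = ΔY/(−c·k) = −(+€81 million) × 0.50012 / 0.844 ≈ −€48 million.
The government should cut lump-sum taxes by €48 million.

−€48 million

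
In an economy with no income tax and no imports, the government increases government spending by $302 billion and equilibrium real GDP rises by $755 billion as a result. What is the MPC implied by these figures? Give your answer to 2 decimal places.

0.60

Implied spending multiplier k = ΔY/ΔG = 755/302 = 2.5.
Since k = 1/(1 − MPC), MPC = 1 − 1/k = 1 − ΔG/ΔY = 1 − 302/755 = 0.60.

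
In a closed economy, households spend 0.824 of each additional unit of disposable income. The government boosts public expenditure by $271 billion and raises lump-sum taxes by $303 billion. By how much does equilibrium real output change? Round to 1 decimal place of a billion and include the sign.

+$121.2 billion

Expenditure multiplier = 1/(1 − MPC) = 1/(1 − 0.824) = 1/0.176 ≈ 5.682.
ΔG contributes k·ΔG = (+$271 billion) / 0.176 ≈ +$1,539.8 billion.
ΔT of +$303 billion changes first-round spending by −c·ΔT = −$249.672 billion, contributing k·(−c·ΔT) = (−$249.672 billion) / 0.176 ≈ −$1,418.6 billion.
Net ΔY = k(ΔG − c·ΔT) = (+$21.328 billion) / 0.176 ≈ +$121.2 billion.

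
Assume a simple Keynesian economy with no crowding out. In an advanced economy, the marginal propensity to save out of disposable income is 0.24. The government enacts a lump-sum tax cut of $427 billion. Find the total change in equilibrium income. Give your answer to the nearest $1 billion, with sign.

MPC = 1 − MPS = 1 − 0.24 = 0.76.
A lump-sum tax change of −$427 billion shifts disposable income by +$427 billion; first-round consumption changes by −c × ΔT = −0.76 × (−$427 billion) = +$324.52 billion.
Expenditure multiplier = 1/(1 − MPC) = 1/(1 − 0.76) = 1/0.24 ≈ 4.167.
The tax multiplier is −c × k ≈ −3.167, so ΔY = k × (−c·ΔT) = (+$324.52 billion) / 0.24 ≈ +$1,352 billion.

+$1,352 billion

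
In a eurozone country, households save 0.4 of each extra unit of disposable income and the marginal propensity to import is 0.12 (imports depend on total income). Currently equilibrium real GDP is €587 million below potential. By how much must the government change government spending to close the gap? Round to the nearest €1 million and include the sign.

MPC = 1 − MPS = 1 − 0.4 = 0.6.
Spending multiplier = 1/(1 − c + m) = 1/(1 − 0.6 + 0.12) = 1/0.52 ≈ 1.923.
Need ΔY = +€587 million, so ΔG = ΔY/k = (+€587 million) × 0.52 ≈ +€305 million.
The government should increase government spending by €305 million.

+€305 million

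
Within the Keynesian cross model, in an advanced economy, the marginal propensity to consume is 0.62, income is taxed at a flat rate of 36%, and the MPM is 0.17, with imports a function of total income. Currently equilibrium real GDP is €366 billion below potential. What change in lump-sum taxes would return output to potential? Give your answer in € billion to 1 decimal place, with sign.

Spending multiplier = 1/(1 − c(1−t) + m) = 1/(1 − 0.62×0.64 + 0.17) = 1/0.7732 ≈ 1.293.
Tax multiplier = −c·k = −0.62/0.7732 ≈ −0.802. Need ΔY = +€366 billion, so ΔT = ΔY/(−c·k) = −(+€366 billion) × 0.7732 / 0.62 ≈ −€456.4 billion.
The government should cut lump-sum taxes by €456.4 billion.

−€456.4 billion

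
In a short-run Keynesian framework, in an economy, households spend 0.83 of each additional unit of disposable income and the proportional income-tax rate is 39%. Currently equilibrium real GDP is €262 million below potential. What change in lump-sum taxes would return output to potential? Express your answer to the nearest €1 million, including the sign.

−€156 million

Spending multiplier = 1/(1 − c(1−t)) = 1/(1 − 0.83×0.61) = 1/0.4937 ≈ 2.026.
Tax multiplier = −c·k = −0.83/0.4937 ≈ −1.681. Need ΔY = +€262 million, so ΔT = ΔY/(−c·k) = −(+€262 million) × 0.4937 / 0.83 ≈ −€156 million.
The government should cut lump-sum taxes by €156 million.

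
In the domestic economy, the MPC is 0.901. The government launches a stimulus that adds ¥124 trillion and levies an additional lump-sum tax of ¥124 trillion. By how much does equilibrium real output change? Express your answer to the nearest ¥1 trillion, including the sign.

+¥124 trillion

Expenditure multiplier = 1/(1 − MPC) = 1/(1 − 0.901) = 1/0.099 ≈ 10.101.
ΔG contributes k·ΔG = (+¥124 trillion) / 0.099 ≈ +¥1,252.5 trillion.
ΔT of +¥124 trillion changes first-round spending by −c·ΔT = −¥111.724 trillion, contributing k·(−c·ΔT) = (−¥111.724 trillion) / 0.099 ≈ −¥1,128.5 trillion.
With ΔG = ΔT and no other leakages, the balanced-budget multiplier is 1, so ΔY = ΔG = +¥124 trillion.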